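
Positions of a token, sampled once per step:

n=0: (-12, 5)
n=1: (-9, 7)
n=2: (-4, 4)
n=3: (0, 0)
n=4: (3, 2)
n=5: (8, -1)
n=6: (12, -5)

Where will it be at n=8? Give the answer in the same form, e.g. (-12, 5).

(20, -6)

Step-to-step displacements: (+3, +2), (+5, -3), (+4, -4), (+3, +2), (+5, -3), (+4, -4) — a repeating cycle of length 3.
step 7: apply (+3, +2) → (15, -3)
step 8: apply (+5, -3) → (20, -6)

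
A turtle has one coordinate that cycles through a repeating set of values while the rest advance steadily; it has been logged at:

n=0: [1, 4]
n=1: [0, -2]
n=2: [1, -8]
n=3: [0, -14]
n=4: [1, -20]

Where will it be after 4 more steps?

[1, -44]

The first coordinate repeats the cycle [1, 0] with period 2; step 8 mod 2 = 0, giving 1.
The second coordinate changes by -6 each step, so at step 8 it is 4 + 8·(-6) = -44.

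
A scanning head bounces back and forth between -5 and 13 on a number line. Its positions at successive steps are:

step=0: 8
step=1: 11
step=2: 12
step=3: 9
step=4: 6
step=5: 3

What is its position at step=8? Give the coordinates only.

-4

The value travels 3 per step and bounces off the walls at -5 and 13.
  step 6: 3 → 0
  step 7: 0 → -3
  step 8: -3 → -4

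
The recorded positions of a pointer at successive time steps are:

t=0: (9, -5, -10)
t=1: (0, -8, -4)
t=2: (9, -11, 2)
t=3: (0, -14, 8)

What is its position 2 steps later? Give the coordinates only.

(0, -20, 20)

The first coordinate repeats the cycle [9, 0] with period 2; step 5 mod 2 = 1, giving 0.
The second coordinate changes by -3 each step, so at step 5 it is -5 + 5·(-3) = -20.
The third coordinate changes by +6 each step, so at step 5 it is -10 + 5·(6) = 20.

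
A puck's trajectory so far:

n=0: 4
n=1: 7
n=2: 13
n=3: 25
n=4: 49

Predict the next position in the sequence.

Consecutive displacements +3, +6, +12, +24 scale by a factor of 2 each step.
step 5: 49 + 48 → 97

97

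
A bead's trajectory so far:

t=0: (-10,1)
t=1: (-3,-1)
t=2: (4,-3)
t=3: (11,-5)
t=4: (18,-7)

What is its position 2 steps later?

Constant displacement of (+7,-2) per step.
step 5: (18,-7) + (+7,-2) → (25,-9)
step 6: (25,-9) + (+7,-2) → (32,-11)

(32,-11)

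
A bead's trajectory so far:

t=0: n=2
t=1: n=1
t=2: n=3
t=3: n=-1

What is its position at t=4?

n=7

Step-to-step displacements: -1, +2, -4; each is -2× the previous.
step 4: -1 + 8 → n=7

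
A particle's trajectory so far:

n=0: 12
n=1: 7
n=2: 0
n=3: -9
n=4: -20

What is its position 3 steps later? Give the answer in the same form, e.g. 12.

-65

First differences are -5, -7, -9, -11; their common second difference is -2 (constant acceleration).
step 5: -20 − 13 → -33
step 6: -33 − 15 → -48
step 7: -48 − 17 → -65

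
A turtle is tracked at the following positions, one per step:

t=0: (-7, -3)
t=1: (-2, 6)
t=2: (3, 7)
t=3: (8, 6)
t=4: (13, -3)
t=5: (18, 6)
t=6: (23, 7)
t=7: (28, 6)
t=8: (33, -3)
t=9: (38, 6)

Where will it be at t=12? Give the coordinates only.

The first coordinate changes by +5 each step, so at step 12 it is -7 + 12·(5) = 53.
The second coordinate repeats the cycle [-3, 6, 7, 6] with period 4; step 12 mod 4 = 0, giving -3.

(53, -3)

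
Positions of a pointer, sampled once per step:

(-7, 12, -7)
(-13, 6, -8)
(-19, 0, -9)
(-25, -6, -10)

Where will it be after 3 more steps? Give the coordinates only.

Each step adds (-6, -6, -1) to the position.
step 4: (-25, -6, -10) + (-6, -6, -1) → (-31, -12, -11)
step 5: (-31, -12, -11) + (-6, -6, -1) → (-37, -18, -12)
step 6: (-37, -18, -12) + (-6, -6, -1) → (-43, -24, -13)

(-43, -24, -13)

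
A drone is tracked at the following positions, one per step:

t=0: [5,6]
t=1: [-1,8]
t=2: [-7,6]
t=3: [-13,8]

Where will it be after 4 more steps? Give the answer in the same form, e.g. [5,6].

[-37,8]

The first coordinate changes by -6 each step, so at step 7 it is 5 + 7·(-6) = -37.
The second coordinate repeats the cycle [6, 8] with period 2; step 7 mod 2 = 1, giving 8.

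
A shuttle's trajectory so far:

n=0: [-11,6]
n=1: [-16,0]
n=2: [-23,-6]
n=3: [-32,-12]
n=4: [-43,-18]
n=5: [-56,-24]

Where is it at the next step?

First differences are [-5,-6], [-7,-6], [-9,-6], [-11,-6], [-13,-6]; their common second difference is [-2,+0] (constant acceleration).
step 6: [-56,-24] + [-15,-6] → [-71,-30]

[-71,-30]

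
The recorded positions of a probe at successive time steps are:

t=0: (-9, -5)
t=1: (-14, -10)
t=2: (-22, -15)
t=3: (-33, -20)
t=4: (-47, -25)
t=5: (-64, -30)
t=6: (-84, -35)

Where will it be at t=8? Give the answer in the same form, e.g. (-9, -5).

(-133, -45)

First differences are (-5, -5), (-8, -5), (-11, -5), (-14, -5), (-17, -5), (-20, -5); their common second difference is (-3, +0) (constant acceleration).
step 7: (-84, -35) + (-23, -5) → (-107, -40)
step 8: (-107, -40) + (-26, -5) → (-133, -45)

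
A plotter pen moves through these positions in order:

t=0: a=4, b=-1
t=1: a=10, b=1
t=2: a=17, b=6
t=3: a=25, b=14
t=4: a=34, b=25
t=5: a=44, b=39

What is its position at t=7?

First differences are (+6, +2), (+7, +5), (+8, +8), (+9, +11), (+10, +14); their common second difference is (+1, +3) (constant acceleration).
step 6: a=44, b=39 + (+11, +17) → a=55, b=56
step 7: a=55, b=56 + (+12, +20) → a=67, b=76

a=67, b=76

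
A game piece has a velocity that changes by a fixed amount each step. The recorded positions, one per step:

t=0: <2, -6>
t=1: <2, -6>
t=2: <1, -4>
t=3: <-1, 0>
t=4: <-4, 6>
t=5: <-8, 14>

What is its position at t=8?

Taking differences between consecutive positions: <+0, +0>, <-1, +2>, <-2, +4>, <-3, +6>, <-4, +8>. These grow by <-1, +2> each step.
step 6: <-8, 14> + <-5, +10> → <-13, 24>
step 7: <-13, 24> + <-6, +12> → <-19, 36>
step 8: <-19, 36> + <-7, +14> → <-26, 50>

<-26, 50>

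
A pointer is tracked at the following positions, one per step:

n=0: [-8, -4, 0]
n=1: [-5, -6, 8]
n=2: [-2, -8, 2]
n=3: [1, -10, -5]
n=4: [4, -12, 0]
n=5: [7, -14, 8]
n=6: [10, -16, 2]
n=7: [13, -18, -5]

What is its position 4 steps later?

First: linear, +3 per step → 25 at step 11.
Second: linear, -2 per step → -26 at step 11.
Third: cycles through 0, 8, 2, -5 every 4 steps. Step 11 lands at position 3 of the cycle → -5.

[25, -26, -5]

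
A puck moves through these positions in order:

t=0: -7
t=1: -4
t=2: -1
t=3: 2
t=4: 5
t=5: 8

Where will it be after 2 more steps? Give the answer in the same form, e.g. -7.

14

The position changes by +3 every step.
step 6: 8 + 3 → 11
step 7: 11 + 3 → 14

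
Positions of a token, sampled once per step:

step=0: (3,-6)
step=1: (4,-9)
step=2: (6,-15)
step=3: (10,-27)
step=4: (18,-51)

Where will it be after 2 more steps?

(66,-195)

Consecutive displacements (+1,-3), (+2,-6), (+4,-12), (+8,-24) scale by a factor of 2 each step.
step 5: (18,-51) + (+16,-48) → (34,-99)
step 6: (34,-99) + (+32,-96) → (66,-195)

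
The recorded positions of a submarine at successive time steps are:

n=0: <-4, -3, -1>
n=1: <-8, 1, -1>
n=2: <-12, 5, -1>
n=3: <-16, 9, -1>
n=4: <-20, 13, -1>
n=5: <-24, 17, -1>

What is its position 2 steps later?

Constant displacement of <-4, +4, +0> per step.
step 6: <-24, 17, -1> + <-4, +4, +0> → <-28, 21, -1>
step 7: <-28, 21, -1> + <-4, +4, +0> → <-32, 25, -1>

<-32, 25, -1>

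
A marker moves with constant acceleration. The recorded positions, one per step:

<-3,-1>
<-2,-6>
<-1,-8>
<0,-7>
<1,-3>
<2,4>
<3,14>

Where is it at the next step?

First differences are <+1,-5>, <+1,-2>, <+1,+1>, <+1,+4>, <+1,+7>, <+1,+10>; their common second difference is <+0,+3> (constant acceleration).
step 7: <3,14> + <+1,+13> → <4,27>

<4,27>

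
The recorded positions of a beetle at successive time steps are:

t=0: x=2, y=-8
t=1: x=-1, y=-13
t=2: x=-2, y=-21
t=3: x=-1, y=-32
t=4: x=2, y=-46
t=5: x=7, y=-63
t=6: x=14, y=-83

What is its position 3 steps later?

x=47, y=-161

First differences are (-3, -5), (-1, -8), (+1, -11), (+3, -14), (+5, -17), (+7, -20); their common second difference is (+2, -3) (constant acceleration).
step 7: x=14, y=-83 + (+9, -23) → x=23, y=-106
step 8: x=23, y=-106 + (+11, -26) → x=34, y=-132
step 9: x=34, y=-132 + (+13, -29) → x=47, y=-161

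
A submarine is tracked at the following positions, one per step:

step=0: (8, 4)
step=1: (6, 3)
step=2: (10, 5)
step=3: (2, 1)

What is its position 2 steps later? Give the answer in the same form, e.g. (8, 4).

(-14, -7)

Consecutive displacements (-2, -1), (+4, +2), (-8, -4) scale by a factor of -2 each step.
step 4: (2, 1) + (+16, +8) → (18, 9)
step 5: (18, 9) + (-32, -16) → (-14, -7)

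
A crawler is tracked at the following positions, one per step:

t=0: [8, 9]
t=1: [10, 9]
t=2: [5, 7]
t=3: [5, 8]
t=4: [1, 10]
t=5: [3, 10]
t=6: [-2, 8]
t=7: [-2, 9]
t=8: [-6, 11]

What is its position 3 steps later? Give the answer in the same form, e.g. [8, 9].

[-9, 10]

Step-to-step displacements: [+2, +0], [-5, -2], [+0, +1], [-4, +2], [+2, +0], [-5, -2], [+0, +1], [-4, +2] — a repeating cycle of length 4.
step 9: apply [+2, +0] → [-4, 11]
step 10: apply [-5, -2] → [-9, 9]
step 11: apply [+0, +1] → [-9, 10]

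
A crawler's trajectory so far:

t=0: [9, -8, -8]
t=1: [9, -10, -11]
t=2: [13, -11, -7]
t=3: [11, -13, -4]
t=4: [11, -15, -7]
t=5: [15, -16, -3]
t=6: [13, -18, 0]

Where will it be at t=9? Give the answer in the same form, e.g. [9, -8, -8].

[15, -23, 4]

Differencing gives [+0, -2, -3], [+4, -1, +4], [-2, -2, +3], [+0, -2, -3], [+4, -1, +4], [-2, -2, +3]. This is the pattern [+0, -2, -3], [+4, -1, +4], [-2, -2, +3] repeated.
step 7: apply [+0, -2, -3] → [13, -20, -3]
step 8: apply [+4, -1, +4] → [17, -21, 1]
step 9: apply [-2, -2, +3] → [15, -23, 4]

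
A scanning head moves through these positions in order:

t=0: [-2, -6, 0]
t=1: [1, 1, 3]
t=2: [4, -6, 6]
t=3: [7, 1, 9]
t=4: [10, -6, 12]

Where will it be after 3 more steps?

The first coordinate changes by +3 each step, so at step 7 it is -2 + 7·(3) = 19.
The second coordinate repeats the cycle [-6, 1] with period 2; step 7 mod 2 = 1, giving 1.
The third coordinate changes by +3 each step, so at step 7 it is 0 + 7·(3) = 21.

[19, 1, 21]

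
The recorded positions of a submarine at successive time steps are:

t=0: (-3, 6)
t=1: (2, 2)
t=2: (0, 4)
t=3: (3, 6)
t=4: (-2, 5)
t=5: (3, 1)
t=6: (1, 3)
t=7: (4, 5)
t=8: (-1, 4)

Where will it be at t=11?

(5, 4)

Differencing gives (+5, -4), (-2, +2), (+3, +2), (-5, -1), (+5, -4), (-2, +2), (+3, +2), (-5, -1). This is the pattern (+5, -4), (-2, +2), (+3, +2), (-5, -1) repeated.
step 9: apply (+5, -4) → (4, 0)
step 10: apply (-2, +2) → (2, 2)
step 11: apply (+3, +2) → (5, 4)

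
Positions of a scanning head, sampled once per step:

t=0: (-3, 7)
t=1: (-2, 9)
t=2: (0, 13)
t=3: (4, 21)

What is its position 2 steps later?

Step-to-step displacements: (+1, +2), (+2, +4), (+4, +8); each is 2× the previous.
step 4: (4, 21) + (+8, +16) → (12, 37)
step 5: (12, 37) + (+16, +32) → (28, 69)

(28, 69)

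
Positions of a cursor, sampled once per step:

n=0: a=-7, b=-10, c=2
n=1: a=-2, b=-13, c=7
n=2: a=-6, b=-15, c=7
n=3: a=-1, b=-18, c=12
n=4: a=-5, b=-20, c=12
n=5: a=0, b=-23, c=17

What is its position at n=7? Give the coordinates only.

Step-to-step displacements: (+5,-3,+5), (-4,-2,+0), (+5,-3,+5), (-4,-2,+0), (+5,-3,+5) — a repeating cycle of length 2.
step 6: apply (-4,-2,+0) → a=-4, b=-25, c=17
step 7: apply (+5,-3,+5) → a=1, b=-28, c=22

a=1, b=-28, c=22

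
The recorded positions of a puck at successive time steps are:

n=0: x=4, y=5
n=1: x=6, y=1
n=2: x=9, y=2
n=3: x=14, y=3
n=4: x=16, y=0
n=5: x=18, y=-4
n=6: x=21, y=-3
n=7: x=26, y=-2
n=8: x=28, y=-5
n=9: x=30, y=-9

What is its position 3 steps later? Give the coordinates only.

The moves between consecutive positions are (+2, -4), (+3, +1), (+5, +1), (+2, -3), (+2, -4), (+3, +1), (+5, +1), (+2, -3), (+2, -4); they repeat the 4-cycle [(+2, -4), (+3, +1), (+5, +1), (+2, -3)].
step 10: apply (+3, +1) → x=33, y=-8
step 11: apply (+5, +1) → x=38, y=-7
step 12: apply (+2, -3) → x=40, y=-10

x=40, y=-10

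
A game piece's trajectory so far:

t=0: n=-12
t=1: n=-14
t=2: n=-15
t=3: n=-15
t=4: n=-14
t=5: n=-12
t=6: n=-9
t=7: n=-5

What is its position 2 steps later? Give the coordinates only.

n=6

First differences are -2, -1, +0, +1, +2, +3, +4; their common second difference is +1 (constant acceleration).
step 8: -5 + 5 → n=0
step 9: 0 + 6 → n=6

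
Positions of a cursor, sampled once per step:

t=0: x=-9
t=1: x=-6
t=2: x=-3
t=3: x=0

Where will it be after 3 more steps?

x=9

Each step adds +3 to the position.
step 4: 0 + 3 → x=3
step 5: 3 + 3 → x=6
step 6: 6 + 3 → x=9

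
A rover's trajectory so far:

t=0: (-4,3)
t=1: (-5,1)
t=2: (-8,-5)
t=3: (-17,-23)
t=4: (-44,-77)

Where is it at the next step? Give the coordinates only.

Step-to-step displacements: (-1,-2), (-3,-6), (-9,-18), (-27,-54); each is 3× the previous.
step 5: (-44,-77) + (-81,-162) → (-125,-239)

(-125,-239)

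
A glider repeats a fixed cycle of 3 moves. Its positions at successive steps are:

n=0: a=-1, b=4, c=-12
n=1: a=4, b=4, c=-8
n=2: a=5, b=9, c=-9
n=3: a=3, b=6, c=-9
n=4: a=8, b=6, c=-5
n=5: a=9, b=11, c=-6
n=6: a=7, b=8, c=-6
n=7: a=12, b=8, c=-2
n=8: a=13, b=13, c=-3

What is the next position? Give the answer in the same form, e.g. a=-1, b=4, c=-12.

The moves between consecutive positions are (+5, +0, +4), (+1, +5, -1), (-2, -3, +0), (+5, +0, +4), (+1, +5, -1), (-2, -3, +0), (+5, +0, +4), (+1, +5, -1); they repeat the 3-cycle [(+5, +0, +4), (+1, +5, -1), (-2, -3, +0)].
step 9: apply (-2, -3, +0) → a=11, b=10, c=-3

a=11, b=10, c=-3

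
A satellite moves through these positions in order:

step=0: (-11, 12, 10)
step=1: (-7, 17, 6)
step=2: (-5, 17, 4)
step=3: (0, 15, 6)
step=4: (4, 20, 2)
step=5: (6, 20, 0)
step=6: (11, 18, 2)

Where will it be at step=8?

(17, 23, -4)

Step-to-step displacements: (+4, +5, -4), (+2, +0, -2), (+5, -2, +2), (+4, +5, -4), (+2, +0, -2), (+5, -2, +2) — a repeating cycle of length 3.
step 7: apply (+4, +5, -4) → (15, 23, -2)
step 8: apply (+2, +0, -2) → (17, 23, -4)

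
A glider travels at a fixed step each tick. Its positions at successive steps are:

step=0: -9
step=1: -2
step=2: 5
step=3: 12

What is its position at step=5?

The position changes by +7 every step.
step 4: 12 + 7 → 19
step 5: 19 + 7 → 26

26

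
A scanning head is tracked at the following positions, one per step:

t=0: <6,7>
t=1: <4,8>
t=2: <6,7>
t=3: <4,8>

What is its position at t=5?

<4,8>

Step-to-step displacements: <-2,+1>, <+2,-1>, <-2,+1>; each is -1× the previous.
step 4: <4,8> + <+2,-1> → <6,7>
step 5: <6,7> + <-2,+1> → <4,8>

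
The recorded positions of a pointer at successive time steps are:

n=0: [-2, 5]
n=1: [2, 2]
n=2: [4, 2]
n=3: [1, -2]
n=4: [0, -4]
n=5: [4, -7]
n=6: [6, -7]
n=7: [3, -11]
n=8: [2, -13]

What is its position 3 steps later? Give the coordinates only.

Step-to-step displacements: [+4, -3], [+2, +0], [-3, -4], [-1, -2], [+4, -3], [+2, +0], [-3, -4], [-1, -2] — a repeating cycle of length 4.
step 9: apply [+4, -3] → [6, -16]
step 10: apply [+2, +0] → [8, -16]
step 11: apply [-3, -4] → [5, -20]

[5, -20]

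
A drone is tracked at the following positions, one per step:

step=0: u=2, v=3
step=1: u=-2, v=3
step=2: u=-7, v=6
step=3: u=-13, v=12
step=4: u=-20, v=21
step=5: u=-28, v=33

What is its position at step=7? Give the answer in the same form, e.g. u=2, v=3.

u=-47, v=66

Successive displacements: (-4, +0), (-5, +3), (-6, +6), (-7, +9), (-8, +12) — each changes by (-1, +3).
step 6: u=-28, v=33 + (-9, +15) → u=-37, v=48
step 7: u=-37, v=48 + (-10, +18) → u=-47, v=66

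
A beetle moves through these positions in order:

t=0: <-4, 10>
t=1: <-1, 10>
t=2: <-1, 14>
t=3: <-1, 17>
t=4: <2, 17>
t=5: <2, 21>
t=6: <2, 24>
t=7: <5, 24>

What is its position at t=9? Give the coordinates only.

<5, 31>

Differencing gives <+3, +0>, <+0, +4>, <+0, +3>, <+3, +0>, <+0, +4>, <+0, +3>, <+3, +0>. This is the pattern <+3, +0>, <+0, +4>, <+0, +3> repeated.
step 8: apply <+0, +4> → <5, 28>
step 9: apply <+0, +3> → <5, 31>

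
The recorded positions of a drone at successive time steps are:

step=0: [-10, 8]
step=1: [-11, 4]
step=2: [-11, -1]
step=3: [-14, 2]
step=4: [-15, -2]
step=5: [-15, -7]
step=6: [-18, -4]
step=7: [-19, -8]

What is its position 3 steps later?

[-23, -14]

The moves between consecutive positions are [-1, -4], [+0, -5], [-3, +3], [-1, -4], [+0, -5], [-3, +3], [-1, -4]; they repeat the 3-cycle [[-1, -4], [+0, -5], [-3, +3]].
step 8: apply [+0, -5] → [-19, -13]
step 9: apply [-3, +3] → [-22, -10]
step 10: apply [-1, -4] → [-23, -14]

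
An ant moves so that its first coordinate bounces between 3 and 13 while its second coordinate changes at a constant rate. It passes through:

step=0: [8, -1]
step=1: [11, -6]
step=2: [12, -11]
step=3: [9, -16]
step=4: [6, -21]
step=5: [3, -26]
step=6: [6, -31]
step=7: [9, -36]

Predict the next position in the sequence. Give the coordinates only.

The first coordinate travels 3 per step and bounces off the walls at 3 and 13.
  step 8: 9 → 12
The second coordinate changes by -5 each step: at step 8 it is -41.

[12, -41]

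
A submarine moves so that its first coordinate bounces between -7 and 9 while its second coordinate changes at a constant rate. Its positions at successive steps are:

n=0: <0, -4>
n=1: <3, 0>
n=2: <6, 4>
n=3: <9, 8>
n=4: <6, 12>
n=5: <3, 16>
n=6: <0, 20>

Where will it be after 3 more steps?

<-5, 32>

The first coordinate reflects between -7 and 9, moving 3 per step.
  step 7: 0 → -3
  step 8: -3 → -6
  step 9: -6 → -5
The second coordinate changes by +4 each step: at step 9 it is 32.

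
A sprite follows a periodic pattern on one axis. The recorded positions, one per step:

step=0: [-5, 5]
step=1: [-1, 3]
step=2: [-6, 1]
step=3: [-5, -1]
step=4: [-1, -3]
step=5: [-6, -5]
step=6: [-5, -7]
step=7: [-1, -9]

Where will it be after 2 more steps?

The first coordinate repeats the cycle [-5, -1, -6] with period 3; step 9 mod 3 = 0, giving -5.
The second coordinate changes by -2 each step, so at step 9 it is 5 + 9·(-2) = -13.

[-5, -13]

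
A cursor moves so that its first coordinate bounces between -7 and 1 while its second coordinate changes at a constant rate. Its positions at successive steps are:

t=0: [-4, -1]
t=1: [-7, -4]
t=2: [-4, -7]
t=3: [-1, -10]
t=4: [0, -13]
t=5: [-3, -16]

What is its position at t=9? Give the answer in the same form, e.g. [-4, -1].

The first coordinate travels 3 per step and bounces off the walls at -7 and 1.
  step 6: -3 → -6
  step 7: -6 → -5
  step 8: -5 → -2
  step 9: -2 → 1
The second coordinate changes by -3 each step: at step 9 it is -28.

[1, -28]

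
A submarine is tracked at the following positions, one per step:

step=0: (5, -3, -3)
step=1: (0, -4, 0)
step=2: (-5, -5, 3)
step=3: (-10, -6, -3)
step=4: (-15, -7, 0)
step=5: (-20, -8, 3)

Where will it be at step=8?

The first coordinate changes by -5 each step, so at step 8 it is 5 + 8·(-5) = -35.
The second coordinate changes by -1 each step, so at step 8 it is -3 + 8·(-1) = -11.
The third coordinate repeats the cycle [-3, 0, 3] with period 3; step 8 mod 3 = 2, giving 3.

(-35, -11, 3)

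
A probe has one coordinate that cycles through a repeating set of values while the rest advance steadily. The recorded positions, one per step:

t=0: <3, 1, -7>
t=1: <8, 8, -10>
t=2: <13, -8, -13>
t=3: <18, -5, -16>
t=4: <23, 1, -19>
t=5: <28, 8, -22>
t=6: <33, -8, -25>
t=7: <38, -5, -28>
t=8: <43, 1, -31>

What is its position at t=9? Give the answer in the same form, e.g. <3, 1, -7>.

The first coordinate changes by +5 each step, so at step 9 it is 3 + 9·(5) = 48.
The second coordinate repeats the cycle [1, 8, -8, -5] with period 4; step 9 mod 4 = 1, giving 8.
The third coordinate changes by -3 each step, so at step 9 it is -7 + 9·(-3) = -34.

<48, 8, -34>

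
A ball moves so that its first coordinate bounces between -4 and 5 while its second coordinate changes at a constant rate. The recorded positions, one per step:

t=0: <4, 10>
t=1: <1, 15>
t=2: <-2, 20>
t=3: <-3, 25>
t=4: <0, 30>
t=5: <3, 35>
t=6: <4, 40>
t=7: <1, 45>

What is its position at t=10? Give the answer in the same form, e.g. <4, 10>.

The first coordinate travels 3 per step and bounces off the walls at -4 and 5.
  step 8: 1 → -2
  step 9: -2 → -3
  step 10: -3 → 0
The second coordinate changes by +5 each step: at step 10 it is 60.

<0, 60>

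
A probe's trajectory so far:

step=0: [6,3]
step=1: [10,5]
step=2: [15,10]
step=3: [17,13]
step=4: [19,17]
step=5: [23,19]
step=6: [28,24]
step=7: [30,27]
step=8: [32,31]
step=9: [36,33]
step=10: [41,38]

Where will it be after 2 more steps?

[45,45]

Differencing gives [+4,+2], [+5,+5], [+2,+3], [+2,+4], [+4,+2], [+5,+5], [+2,+3], [+2,+4], [+4,+2], [+5,+5]. This is the pattern [+4,+2], [+5,+5], [+2,+3], [+2,+4] repeated.
step 11: apply [+2,+3] → [43,41]
step 12: apply [+2,+4] → [45,45]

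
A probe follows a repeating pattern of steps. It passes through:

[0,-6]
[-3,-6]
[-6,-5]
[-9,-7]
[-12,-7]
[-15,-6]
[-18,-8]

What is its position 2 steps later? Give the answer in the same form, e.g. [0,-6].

The moves between consecutive positions are [-3,+0], [-3,+1], [-3,-2], [-3,+0], [-3,+1], [-3,-2]; they repeat the 3-cycle [[-3,+0], [-3,+1], [-3,-2]].
step 7: apply [-3,+0] → [-21,-8]
step 8: apply [-3,+1] → [-24,-7]

[-24,-7]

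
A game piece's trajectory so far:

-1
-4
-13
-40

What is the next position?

-121

Step-to-step displacements: -3, -9, -27; each is 3× the previous.
step 4: -40 − 81 → -121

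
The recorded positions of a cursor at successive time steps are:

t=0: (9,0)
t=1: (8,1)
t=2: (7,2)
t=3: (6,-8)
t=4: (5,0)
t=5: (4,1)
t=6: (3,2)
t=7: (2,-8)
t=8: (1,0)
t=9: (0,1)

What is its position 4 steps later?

(-4,1)

First: linear, -1 per step → -4 at step 13.
Second: cycles through 0, 1, 2, -8 every 4 steps. Step 13 lands at position 1 of the cycle → 1.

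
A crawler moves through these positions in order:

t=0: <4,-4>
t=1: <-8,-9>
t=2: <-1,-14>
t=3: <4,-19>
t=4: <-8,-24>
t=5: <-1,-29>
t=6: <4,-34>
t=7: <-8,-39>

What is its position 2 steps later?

<4,-49>

First: cycles through 4, -8, -1 every 3 steps. Step 9 lands at position 0 of the cycle → 4.
Second: linear, -5 per step → -49 at step 9.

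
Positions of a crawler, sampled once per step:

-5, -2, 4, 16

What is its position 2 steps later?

The jumps are +3, +6, +12 — a geometric progression with ratio 2.
step 4: 16 + 24 → 40
step 5: 40 + 48 → 88

88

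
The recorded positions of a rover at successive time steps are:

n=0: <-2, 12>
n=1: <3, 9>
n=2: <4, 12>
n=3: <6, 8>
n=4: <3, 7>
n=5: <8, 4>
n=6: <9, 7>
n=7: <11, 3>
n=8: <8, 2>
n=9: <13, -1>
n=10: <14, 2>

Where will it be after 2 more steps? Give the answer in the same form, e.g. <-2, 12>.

Differencing gives <+5, -3>, <+1, +3>, <+2, -4>, <-3, -1>, <+5, -3>, <+1, +3>, <+2, -4>, <-3, -1>, <+5, -3>, <+1, +3>. This is the pattern <+5, -3>, <+1, +3>, <+2, -4>, <-3, -1> repeated.
step 11: apply <+2, -4> → <16, -2>
step 12: apply <-3, -1> → <13, -3>

<13, -3>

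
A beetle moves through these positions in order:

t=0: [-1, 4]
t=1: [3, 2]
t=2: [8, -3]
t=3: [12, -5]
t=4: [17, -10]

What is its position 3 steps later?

[30, -19]

The moves between consecutive positions are [+4, -2], [+5, -5], [+4, -2], [+5, -5]; they repeat the 2-cycle [[+4, -2], [+5, -5]].
step 5: apply [+4, -2] → [21, -12]
step 6: apply [+5, -5] → [26, -17]
step 7: apply [+4, -2] → [30, -19]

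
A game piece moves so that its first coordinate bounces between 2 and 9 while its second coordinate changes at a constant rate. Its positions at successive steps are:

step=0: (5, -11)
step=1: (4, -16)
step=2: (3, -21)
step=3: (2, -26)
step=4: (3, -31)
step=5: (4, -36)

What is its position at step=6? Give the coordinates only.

(5, -41)

The first coordinate travels 1 per step and bounces off the walls at 2 and 9.
  step 6: 4 → 5
The second coordinate changes by -5 each step: at step 6 it is -41.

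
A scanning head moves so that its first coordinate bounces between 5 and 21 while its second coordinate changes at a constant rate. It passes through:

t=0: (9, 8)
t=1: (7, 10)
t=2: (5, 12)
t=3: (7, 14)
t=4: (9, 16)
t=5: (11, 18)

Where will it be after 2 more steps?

(15, 22)

The first coordinate travels 2 per step and bounces off the walls at 5 and 21.
  step 6: 11 → 13
  step 7: 13 → 15
The second coordinate changes by +2 each step: at step 7 it is 22.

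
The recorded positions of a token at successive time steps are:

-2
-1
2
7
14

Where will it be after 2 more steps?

Taking differences between consecutive positions: +1, +3, +5, +7. These grow by +2 each step.
step 5: 14 + 9 → 23
step 6: 23 + 11 → 34

34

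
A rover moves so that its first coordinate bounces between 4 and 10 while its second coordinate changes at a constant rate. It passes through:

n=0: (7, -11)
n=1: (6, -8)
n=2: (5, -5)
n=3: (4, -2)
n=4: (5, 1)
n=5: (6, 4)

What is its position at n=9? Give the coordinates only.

(10, 16)

The first coordinate reflects between 4 and 10, moving 1 per step.
  step 6: 6 → 7
  step 7: 7 → 8
  step 8: 8 → 9
  step 9: 9 → 10
The second coordinate changes by +3 each step: at step 9 it is 16.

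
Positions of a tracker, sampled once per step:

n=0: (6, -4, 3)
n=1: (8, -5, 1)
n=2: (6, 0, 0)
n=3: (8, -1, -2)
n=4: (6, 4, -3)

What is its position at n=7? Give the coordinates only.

(8, 7, -8)

Differencing gives (+2, -1, -2), (-2, +5, -1), (+2, -1, -2), (-2, +5, -1). This is the pattern (+2, -1, -2), (-2, +5, -1) repeated.
step 5: apply (+2, -1, -2) → (8, 3, -5)
step 6: apply (-2, +5, -1) → (6, 8, -6)
step 7: apply (+2, -1, -2) → (8, 7, -8)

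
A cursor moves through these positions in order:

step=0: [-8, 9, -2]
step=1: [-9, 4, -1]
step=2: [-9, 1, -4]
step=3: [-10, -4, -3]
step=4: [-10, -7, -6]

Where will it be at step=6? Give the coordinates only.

Differencing gives [-1, -5, +1], [+0, -3, -3], [-1, -5, +1], [+0, -3, -3]. This is the pattern [-1, -5, +1], [+0, -3, -3] repeated.
step 5: apply [-1, -5, +1] → [-11, -12, -5]
step 6: apply [+0, -3, -3] → [-11, -15, -8]

[-11, -15, -8]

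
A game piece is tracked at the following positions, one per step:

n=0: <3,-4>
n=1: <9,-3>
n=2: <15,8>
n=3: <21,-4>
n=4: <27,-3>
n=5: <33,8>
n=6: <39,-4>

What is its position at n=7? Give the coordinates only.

<45,-3>

The first coordinate changes by +6 each step, so at step 7 it is 3 + 7·(6) = 45.
The second coordinate repeats the cycle [-4, -3, 8] with period 3; step 7 mod 3 = 1, giving -3.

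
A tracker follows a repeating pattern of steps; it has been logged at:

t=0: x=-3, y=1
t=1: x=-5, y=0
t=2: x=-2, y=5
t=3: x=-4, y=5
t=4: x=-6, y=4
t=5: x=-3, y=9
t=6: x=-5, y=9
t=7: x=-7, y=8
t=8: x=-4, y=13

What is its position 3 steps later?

x=-5, y=17

Differencing gives (-2, -1), (+3, +5), (-2, +0), (-2, -1), (+3, +5), (-2, +0), (-2, -1), (+3, +5). This is the pattern (-2, -1), (+3, +5), (-2, +0) repeated.
step 9: apply (-2, +0) → x=-6, y=13
step 10: apply (-2, -1) → x=-8, y=12
step 11: apply (+3, +5) → x=-5, y=17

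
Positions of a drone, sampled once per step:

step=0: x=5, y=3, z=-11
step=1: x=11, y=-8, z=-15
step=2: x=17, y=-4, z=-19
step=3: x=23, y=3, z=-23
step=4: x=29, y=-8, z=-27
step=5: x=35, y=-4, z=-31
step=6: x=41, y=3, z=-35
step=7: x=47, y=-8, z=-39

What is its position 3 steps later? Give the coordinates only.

x=65, y=-8, z=-51

The x coordinate changes by +6 each step, so at step 10 it is 5 + 10·(6) = 65.
The y coordinate repeats the cycle [3, -8, -4] with period 3; step 10 mod 3 = 1, giving -8.
The z coordinate changes by -4 each step, so at step 10 it is -11 + 10·(-4) = -51.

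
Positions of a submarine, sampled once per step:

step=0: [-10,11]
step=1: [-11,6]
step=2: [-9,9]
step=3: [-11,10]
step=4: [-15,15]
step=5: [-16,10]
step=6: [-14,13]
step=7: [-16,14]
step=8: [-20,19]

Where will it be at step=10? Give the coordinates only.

Step-to-step displacements: [-1,-5], [+2,+3], [-2,+1], [-4,+5], [-1,-5], [+2,+3], [-2,+1], [-4,+5] — a repeating cycle of length 4.
step 9: apply [-1,-5] → [-21,14]
step 10: apply [+2,+3] → [-19,17]

[-19,17]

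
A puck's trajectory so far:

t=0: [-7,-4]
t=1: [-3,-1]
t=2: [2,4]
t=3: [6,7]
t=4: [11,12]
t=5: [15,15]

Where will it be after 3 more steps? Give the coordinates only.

[29,28]

The moves between consecutive positions are [+4,+3], [+5,+5], [+4,+3], [+5,+5], [+4,+3]; they repeat the 2-cycle [[+4,+3], [+5,+5]].
step 6: apply [+5,+5] → [20,20]
step 7: apply [+4,+3] → [24,23]
step 8: apply [+5,+5] → [29,28]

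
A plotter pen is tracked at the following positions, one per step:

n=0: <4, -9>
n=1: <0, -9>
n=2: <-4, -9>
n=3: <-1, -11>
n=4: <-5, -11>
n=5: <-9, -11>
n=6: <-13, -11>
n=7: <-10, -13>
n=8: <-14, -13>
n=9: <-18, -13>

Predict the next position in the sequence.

The moves between consecutive positions are <-4, +0>, <-4, +0>, <+3, -2>, <-4, +0>, <-4, +0>, <-4, +0>, <+3, -2>, <-4, +0>, <-4, +0>; they repeat the 4-cycle [<-4, +0>, <-4, +0>, <+3, -2>, <-4, +0>].
step 10: apply <-4, +0> → <-22, -13>

<-22, -13>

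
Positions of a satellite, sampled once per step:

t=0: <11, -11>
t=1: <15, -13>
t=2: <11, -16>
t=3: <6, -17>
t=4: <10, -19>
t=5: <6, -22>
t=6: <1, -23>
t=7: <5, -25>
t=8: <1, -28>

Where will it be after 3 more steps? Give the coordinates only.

<-4, -34>

The moves between consecutive positions are <+4, -2>, <-4, -3>, <-5, -1>, <+4, -2>, <-4, -3>, <-5, -1>, <+4, -2>, <-4, -3>; they repeat the 3-cycle [<+4, -2>, <-4, -3>, <-5, -1>].
step 9: apply <-5, -1> → <-4, -29>
step 10: apply <+4, -2> → <0, -31>
step 11: apply <-4, -3> → <-4, -34>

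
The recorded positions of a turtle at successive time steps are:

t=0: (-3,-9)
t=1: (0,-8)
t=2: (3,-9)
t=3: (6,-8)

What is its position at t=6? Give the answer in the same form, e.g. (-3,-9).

(15,-9)

The first coordinate changes by +3 each step, so at step 6 it is -3 + 6·(3) = 15.
The second coordinate repeats the cycle [-9, -8] with period 2; step 6 mod 2 = 0, giving -9.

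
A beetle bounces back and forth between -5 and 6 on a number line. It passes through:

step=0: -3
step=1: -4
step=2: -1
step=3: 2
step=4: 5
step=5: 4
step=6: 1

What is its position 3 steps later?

-2

The value reflects between -5 and 6, moving 3 per step.
  step 7: 1 → -2
  step 8: -2 → -5
  step 9: -5 → -2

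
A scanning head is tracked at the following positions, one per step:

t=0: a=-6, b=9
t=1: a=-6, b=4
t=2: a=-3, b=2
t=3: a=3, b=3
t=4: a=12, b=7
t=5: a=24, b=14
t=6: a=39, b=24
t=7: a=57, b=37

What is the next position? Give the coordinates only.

First differences are (+0, -5), (+3, -2), (+6, +1), (+9, +4), (+12, +7), (+15, +10), (+18, +13); their common second difference is (+3, +3) (constant acceleration).
step 8: a=57, b=37 + (+21, +16) → a=78, b=53

a=78, b=53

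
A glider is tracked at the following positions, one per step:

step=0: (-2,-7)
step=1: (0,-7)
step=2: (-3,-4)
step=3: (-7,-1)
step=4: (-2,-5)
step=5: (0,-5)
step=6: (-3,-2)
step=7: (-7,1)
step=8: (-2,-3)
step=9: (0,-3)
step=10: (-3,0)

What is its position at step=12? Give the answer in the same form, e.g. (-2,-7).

(-2,-1)

Differencing gives (+2,+0), (-3,+3), (-4,+3), (+5,-4), (+2,+0), (-3,+3), (-4,+3), (+5,-4), (+2,+0), (-3,+3). This is the pattern (+2,+0), (-3,+3), (-4,+3), (+5,-4) repeated.
step 11: apply (-4,+3) → (-7,3)
step 12: apply (+5,-4) → (-2,-1)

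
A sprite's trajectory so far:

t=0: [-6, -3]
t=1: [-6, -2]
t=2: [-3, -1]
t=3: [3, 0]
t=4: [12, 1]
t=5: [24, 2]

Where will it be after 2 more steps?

Successive displacements: [+0, +1], [+3, +1], [+6, +1], [+9, +1], [+12, +1] — each changes by [+3, +0].
step 6: [24, 2] + [+15, +1] → [39, 3]
step 7: [39, 3] + [+18, +1] → [57, 4]

[57, 4]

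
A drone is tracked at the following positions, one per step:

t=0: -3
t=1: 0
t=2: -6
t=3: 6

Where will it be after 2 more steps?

Step-to-step displacements: +3, -6, +12; each is -2× the previous.
step 4: 6 − 24 → -18
step 5: -18 + 48 → 30

30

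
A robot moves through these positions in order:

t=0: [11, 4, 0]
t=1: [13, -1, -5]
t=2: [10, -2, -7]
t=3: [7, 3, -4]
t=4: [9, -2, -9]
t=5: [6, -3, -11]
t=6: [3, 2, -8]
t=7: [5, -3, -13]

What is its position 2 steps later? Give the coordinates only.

Differencing gives [+2, -5, -5], [-3, -1, -2], [-3, +5, +3], [+2, -5, -5], [-3, -1, -2], [-3, +5, +3], [+2, -5, -5]. This is the pattern [+2, -5, -5], [-3, -1, -2], [-3, +5, +3] repeated.
step 8: apply [-3, -1, -2] → [2, -4, -15]
step 9: apply [-3, +5, +3] → [-1, 1, -12]

[-1, 1, -12]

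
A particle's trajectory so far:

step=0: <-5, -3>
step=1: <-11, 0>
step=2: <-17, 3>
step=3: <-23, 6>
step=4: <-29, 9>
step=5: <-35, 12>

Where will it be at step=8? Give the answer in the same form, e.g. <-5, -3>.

<-53, 21>

The position changes by <-6, +3> every step.
step 6: <-35, 12> + <-6, +3> → <-41, 15>
step 7: <-41, 15> + <-6, +3> → <-47, 18>
step 8: <-47, 18> + <-6, +3> → <-53, 21>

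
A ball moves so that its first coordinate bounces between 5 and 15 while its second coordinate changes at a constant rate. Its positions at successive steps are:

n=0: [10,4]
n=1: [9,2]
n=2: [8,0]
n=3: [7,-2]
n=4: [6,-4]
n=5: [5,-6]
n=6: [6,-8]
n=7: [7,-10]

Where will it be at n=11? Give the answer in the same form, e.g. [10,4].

The first coordinate reflects between 5 and 15, moving 1 per step.
  step 8: 7 → 8
  step 9: 8 → 9
  step 10: 9 → 10
  step 11: 10 → 11
The second coordinate changes by -2 each step: at step 11 it is -18.

[11,-18]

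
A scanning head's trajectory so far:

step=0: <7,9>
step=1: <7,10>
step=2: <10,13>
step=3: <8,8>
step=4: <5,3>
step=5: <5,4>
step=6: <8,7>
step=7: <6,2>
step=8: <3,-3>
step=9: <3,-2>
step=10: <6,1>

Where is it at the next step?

The moves between consecutive positions are <+0,+1>, <+3,+3>, <-2,-5>, <-3,-5>, <+0,+1>, <+3,+3>, <-2,-5>, <-3,-5>, <+0,+1>, <+3,+3>; they repeat the 4-cycle [<+0,+1>, <+3,+3>, <-2,-5>, <-3,-5>].
step 11: apply <-2,-5> → <4,-4>

<4,-4>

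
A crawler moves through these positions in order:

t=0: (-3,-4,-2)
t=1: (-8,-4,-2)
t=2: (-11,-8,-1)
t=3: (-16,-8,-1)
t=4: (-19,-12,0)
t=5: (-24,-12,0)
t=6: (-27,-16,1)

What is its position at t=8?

(-35,-20,2)

Step-to-step displacements: (-5,+0,+0), (-3,-4,+1), (-5,+0,+0), (-3,-4,+1), (-5,+0,+0), (-3,-4,+1) — a repeating cycle of length 2.
step 7: apply (-5,+0,+0) → (-32,-16,1)
step 8: apply (-3,-4,+1) → (-35,-20,2)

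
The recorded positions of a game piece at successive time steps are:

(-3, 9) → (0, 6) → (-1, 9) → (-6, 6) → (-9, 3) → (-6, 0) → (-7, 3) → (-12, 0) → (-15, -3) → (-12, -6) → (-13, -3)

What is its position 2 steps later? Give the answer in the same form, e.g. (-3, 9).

(-21, -9)

The moves between consecutive positions are (+3, -3), (-1, +3), (-5, -3), (-3, -3), (+3, -3), (-1, +3), (-5, -3), (-3, -3), (+3, -3), (-1, +3); they repeat the 4-cycle [(+3, -3), (-1, +3), (-5, -3), (-3, -3)].
step 11: apply (-5, -3) → (-18, -6)
step 12: apply (-3, -3) → (-21, -9)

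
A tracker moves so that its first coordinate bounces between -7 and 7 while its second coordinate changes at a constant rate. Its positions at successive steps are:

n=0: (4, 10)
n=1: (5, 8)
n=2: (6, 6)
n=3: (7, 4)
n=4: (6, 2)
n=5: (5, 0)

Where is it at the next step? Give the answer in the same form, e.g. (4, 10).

The first coordinate reflects between -7 and 7, moving 1 per step.
  step 6: 5 → 4
The second coordinate changes by -2 each step: at step 6 it is -2.

(4, -2)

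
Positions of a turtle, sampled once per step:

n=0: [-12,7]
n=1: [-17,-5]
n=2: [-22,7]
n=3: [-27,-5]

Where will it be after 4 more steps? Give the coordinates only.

First: linear, -5 per step → -47 at step 7.
Second: cycles through 7, -5 every 2 steps. Step 7 lands at position 1 of the cycle → -5.

[-47,-5]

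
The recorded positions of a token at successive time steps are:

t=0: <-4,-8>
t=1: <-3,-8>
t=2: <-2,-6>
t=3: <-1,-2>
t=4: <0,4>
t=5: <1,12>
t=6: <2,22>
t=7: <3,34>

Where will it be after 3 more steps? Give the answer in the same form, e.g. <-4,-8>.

<6,82>

Taking differences between consecutive positions: <+1,+0>, <+1,+2>, <+1,+4>, <+1,+6>, <+1,+8>, <+1,+10>, <+1,+12>. These grow by <+0,+2> each step.
step 8: <3,34> + <+1,+14> → <4,48>
step 9: <4,48> + <+1,+16> → <5,64>
step 10: <5,64> + <+1,+18> → <6,82>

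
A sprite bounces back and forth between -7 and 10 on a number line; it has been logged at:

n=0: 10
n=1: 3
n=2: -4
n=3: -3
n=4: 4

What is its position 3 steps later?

The value travels 7 per step and bounces off the walls at -7 and 10.
  step 5: 4 → 9
  step 6: 9 → 2
  step 7: 2 → -5

-5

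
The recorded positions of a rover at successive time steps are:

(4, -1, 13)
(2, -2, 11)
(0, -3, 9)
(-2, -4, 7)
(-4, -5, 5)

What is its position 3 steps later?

Each step adds (-2, -1, -2) to the position.
step 5: (-4, -5, 5) + (-2, -1, -2) → (-6, -6, 3)
step 6: (-6, -6, 3) + (-2, -1, -2) → (-8, -7, 1)
step 7: (-8, -7, 1) + (-2, -1, -2) → (-10, -8, -1)

(-10, -8, -1)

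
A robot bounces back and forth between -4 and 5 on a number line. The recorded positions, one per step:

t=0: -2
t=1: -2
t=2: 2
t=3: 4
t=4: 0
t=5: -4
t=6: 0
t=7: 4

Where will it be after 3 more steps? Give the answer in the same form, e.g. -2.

-2

The value travels 4 per step and bounces off the walls at -4 and 5.
  step 8: 4 → 2
  step 9: 2 → -2
  step 10: -2 → -2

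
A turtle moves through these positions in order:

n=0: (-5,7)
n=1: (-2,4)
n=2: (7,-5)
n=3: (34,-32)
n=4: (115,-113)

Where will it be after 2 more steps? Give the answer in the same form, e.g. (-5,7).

Consecutive displacements (+3,-3), (+9,-9), (+27,-27), (+81,-81) scale by a factor of 3 each step.
step 5: (115,-113) + (+243,-243) → (358,-356)
step 6: (358,-356) + (+729,-729) → (1087,-1085)

(1087,-1085)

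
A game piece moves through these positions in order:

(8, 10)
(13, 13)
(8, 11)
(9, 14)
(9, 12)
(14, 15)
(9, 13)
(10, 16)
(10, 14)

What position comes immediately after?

(15, 17)

Step-to-step displacements: (+5, +3), (-5, -2), (+1, +3), (+0, -2), (+5, +3), (-5, -2), (+1, +3), (+0, -2) — a repeating cycle of length 4.
step 9: apply (+5, +3) → (15, 17)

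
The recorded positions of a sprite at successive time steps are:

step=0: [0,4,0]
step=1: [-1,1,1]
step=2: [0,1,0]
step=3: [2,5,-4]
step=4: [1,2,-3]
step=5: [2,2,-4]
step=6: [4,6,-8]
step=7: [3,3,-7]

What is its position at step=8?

[4,3,-8]

Step-to-step displacements: [-1,-3,+1], [+1,+0,-1], [+2,+4,-4], [-1,-3,+1], [+1,+0,-1], [+2,+4,-4], [-1,-3,+1] — a repeating cycle of length 3.
step 8: apply [+1,+0,-1] → [4,3,-8]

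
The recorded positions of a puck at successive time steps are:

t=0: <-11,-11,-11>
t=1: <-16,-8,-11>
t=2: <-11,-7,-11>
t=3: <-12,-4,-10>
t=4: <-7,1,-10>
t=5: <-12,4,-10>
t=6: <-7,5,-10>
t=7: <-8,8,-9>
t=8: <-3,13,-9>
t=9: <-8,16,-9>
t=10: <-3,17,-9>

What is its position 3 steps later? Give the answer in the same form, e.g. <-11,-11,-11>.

<-4,28,-8>

Differencing gives <-5,+3,+0>, <+5,+1,+0>, <-1,+3,+1>, <+5,+5,+0>, <-5,+3,+0>, <+5,+1,+0>, <-1,+3,+1>, <+5,+5,+0>, <-5,+3,+0>, <+5,+1,+0>. This is the pattern <-5,+3,+0>, <+5,+1,+0>, <-1,+3,+1>, <+5,+5,+0> repeated.
step 11: apply <-1,+3,+1> → <-4,20,-8>
step 12: apply <+5,+5,+0> → <1,25,-8>
step 13: apply <-5,+3,+0> → <-4,28,-8>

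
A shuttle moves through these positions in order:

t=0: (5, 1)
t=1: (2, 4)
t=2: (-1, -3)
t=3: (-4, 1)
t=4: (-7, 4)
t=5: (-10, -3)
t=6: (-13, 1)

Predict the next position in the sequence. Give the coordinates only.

(-16, 4)

The first coordinate changes by -3 each step, so at step 7 it is 5 + 7·(-3) = -16.
The second coordinate repeats the cycle [1, 4, -3] with period 3; step 7 mod 3 = 1, giving 4.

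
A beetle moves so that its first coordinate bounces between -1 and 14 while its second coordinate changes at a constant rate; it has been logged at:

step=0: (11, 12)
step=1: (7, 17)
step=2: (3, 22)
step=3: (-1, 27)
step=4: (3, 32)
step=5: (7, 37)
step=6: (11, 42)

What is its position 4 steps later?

The first coordinate reflects between -1 and 14, moving 4 per step.
  step 7: 11 → 13
  step 8: 13 → 9
  step 9: 9 → 5
  step 10: 5 → 1
The second coordinate changes by +5 each step: at step 10 it is 62.

(1, 62)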